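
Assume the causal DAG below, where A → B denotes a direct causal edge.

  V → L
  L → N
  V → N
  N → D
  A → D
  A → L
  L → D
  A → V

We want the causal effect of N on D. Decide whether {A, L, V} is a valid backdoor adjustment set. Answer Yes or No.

Yes

Backdoor paths from N to D (paths whose first edge points into N):
  P1: N <- V <- A -> L -> D
  P2: N <- V <- A -> D
  P3: N <- V -> L <- A -> D
  P4: N <- V -> L -> D
  P5: N <- L <- A -> D
  P6: N <- L <- V <- A -> D
  P7: N <- L -> D
Condition 1 (no descendant of N in the set): holds — descendants of N are {D}; none are in {A, L, V}.
Condition 2 (every backdoor path blocked by {A, L, V}):
  P1: blocked at chain node V ∈ conditioning set.
  P2: blocked at chain node V ∈ conditioning set.
  P3: blocked at fork node V ∈ conditioning set.
  P4: blocked at fork node V ∈ conditioning set.
  P5: blocked at chain node L ∈ conditioning set.
  P6: blocked at chain node L ∈ conditioning set.
  P7: blocked at fork node L ∈ conditioning set.
{A, L, V} satisfies the backdoor criterion.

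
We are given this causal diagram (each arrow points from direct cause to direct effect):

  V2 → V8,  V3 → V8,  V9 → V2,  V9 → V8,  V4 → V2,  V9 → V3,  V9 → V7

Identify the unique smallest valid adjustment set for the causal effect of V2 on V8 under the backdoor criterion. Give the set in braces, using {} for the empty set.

{V9}

Variables eligible for adjustment (non-descendants of V2, excluding V2 and V8): {V3, V4, V7, V9}.
Backdoor paths from V2 to V8:
  P1: V2 <- V9 -> V3 -> V8
  P2: V2 <- V9 -> V8
The empty set is not sufficient: P1 (V2 <- V9 -> V3 -> V8) has no collider blocking it and no conditioned non-collider, so it is open.
Try {V9}:
  P1: blocked at fork node V9 ∈ conditioning set.
  P2: blocked at fork node V9 ∈ conditioning set.
{V9} contains no descendant of V2 and blocks every backdoor path.
No other singleton works — e.g. {V7} leaves P1 open — so {V9} is the unique smallest valid adjustment set.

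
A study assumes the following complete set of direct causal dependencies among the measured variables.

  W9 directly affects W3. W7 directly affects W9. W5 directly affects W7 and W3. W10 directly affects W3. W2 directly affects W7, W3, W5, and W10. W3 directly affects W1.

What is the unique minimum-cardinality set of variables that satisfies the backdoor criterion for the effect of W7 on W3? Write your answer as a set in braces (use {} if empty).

{W2, W5}

Variables eligible for adjustment (non-descendants of W7, excluding W7 and W3): {W10, W2, W5}.
Backdoor paths from W7 to W3:
  P1: W7 <- W2 -> W10 -> W3
  P2: W7 <- W2 -> W5 -> W3
  P3: W7 <- W2 -> W3
  P4: W7 <- W5 <- W2 -> W10 -> W3
  P5: W7 <- W5 <- W2 -> W3
  P6: W7 <- W5 -> W3
The empty set is not sufficient: P1 (W7 <- W2 -> W10 -> W3) has no collider blocking it and no conditioned non-collider, so it is open.
Try {W2, W5}:
  P1: blocked at fork node W2 ∈ conditioning set.
  P2: blocked at fork node W2 ∈ conditioning set.
  P3: blocked at fork node W2 ∈ conditioning set.
  P4: blocked at chain node W5 ∈ conditioning set.
  P5: blocked at chain node W5 ∈ conditioning set.
  P6: blocked at fork node W5 ∈ conditioning set.
{W2, W5} contains no descendant of W7 and blocks every backdoor path.
Every element of {W2, W5} is needed (dropping W2 leaves P1 open; dropping W5 leaves P6 open), so no proper subset is valid.
Among all size-2 subsets of the eligible variables, only {W2, W5} blocks every backdoor path, so it is the unique smallest valid adjustment set.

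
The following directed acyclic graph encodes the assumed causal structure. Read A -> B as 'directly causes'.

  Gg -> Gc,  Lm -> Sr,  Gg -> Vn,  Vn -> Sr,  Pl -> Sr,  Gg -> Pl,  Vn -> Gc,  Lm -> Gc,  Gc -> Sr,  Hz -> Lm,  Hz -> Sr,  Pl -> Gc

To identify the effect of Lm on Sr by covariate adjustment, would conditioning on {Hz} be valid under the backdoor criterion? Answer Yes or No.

Yes

Backdoor paths from Lm to Sr (paths whose first edge points into Lm):
  P1: Lm <- Hz -> Sr
Condition 1 (no descendant of Lm in the set): holds — descendants of Lm are {Gc, Sr}; none are in {Hz}.
Condition 2 (every backdoor path blocked by {Hz}):
  P1: blocked at fork node Hz ∈ conditioning set.
{Hz} satisfies the backdoor criterion.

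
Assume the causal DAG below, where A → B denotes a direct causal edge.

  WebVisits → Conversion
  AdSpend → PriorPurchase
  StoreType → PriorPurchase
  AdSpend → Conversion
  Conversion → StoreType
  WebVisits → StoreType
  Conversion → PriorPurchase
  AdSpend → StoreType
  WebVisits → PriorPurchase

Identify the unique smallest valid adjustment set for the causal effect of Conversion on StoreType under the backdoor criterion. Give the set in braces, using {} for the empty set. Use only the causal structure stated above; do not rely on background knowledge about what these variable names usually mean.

Variables eligible for adjustment (non-descendants of Conversion, excluding Conversion and StoreType): {AdSpend, WebVisits}.
Backdoor paths from Conversion to StoreType:
  P1: Conversion <- AdSpend -> StoreType
  P2: Conversion <- AdSpend -> PriorPurchase <- WebVisits -> StoreType
  P3: Conversion <- AdSpend -> PriorPurchase <- StoreType
  P4: Conversion <- WebVisits -> StoreType
  P5: Conversion <- WebVisits -> PriorPurchase <- AdSpend -> StoreType
  P6: Conversion <- WebVisits -> PriorPurchase <- StoreType
The empty set is not sufficient: P1 (Conversion <- AdSpend -> StoreType) has no collider blocking it and no conditioned non-collider, so it is open.
Try {AdSpend, WebVisits}:
  P1: blocked at fork node AdSpend ∈ conditioning set.
  P2: blocked at fork node AdSpend ∈ conditioning set.
  P3: blocked at fork node AdSpend ∈ conditioning set.
  P4: blocked at fork node WebVisits ∈ conditioning set.
  P5: blocked at fork node WebVisits ∈ conditioning set.
  P6: blocked at fork node WebVisits ∈ conditioning set.
{AdSpend, WebVisits} contains no descendant of Conversion and blocks every backdoor path.
Every element of {AdSpend, WebVisits} is needed (dropping AdSpend leaves P1 open; dropping WebVisits leaves P4 open), so no proper subset is valid.
Among all size-2 subsets of the eligible variables, only {AdSpend, WebVisits} blocks every backdoor path, so it is the unique smallest valid adjustment set.

{AdSpend, WebVisits}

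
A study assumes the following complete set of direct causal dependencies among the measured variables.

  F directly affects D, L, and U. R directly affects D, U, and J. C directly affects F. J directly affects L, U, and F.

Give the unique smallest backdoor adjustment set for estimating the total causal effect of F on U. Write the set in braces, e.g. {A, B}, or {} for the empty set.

Variables eligible for adjustment (non-descendants of F, excluding F and U): {C, J, R}.
Backdoor paths from F to U:
  P1: F <- J <- R -> U
  P2: F <- J -> U
The empty set is not sufficient: P1 (F <- J <- R -> U) has no collider blocking it and no conditioned non-collider, so it is open.
Try {J}:
  P1: blocked at chain node J ∈ conditioning set.
  P2: blocked at fork node J ∈ conditioning set.
{J} contains no descendant of F and blocks every backdoor path.
No other singleton works — e.g. {R} leaves P2 open — so {J} is the unique smallest valid adjustment set.

{J}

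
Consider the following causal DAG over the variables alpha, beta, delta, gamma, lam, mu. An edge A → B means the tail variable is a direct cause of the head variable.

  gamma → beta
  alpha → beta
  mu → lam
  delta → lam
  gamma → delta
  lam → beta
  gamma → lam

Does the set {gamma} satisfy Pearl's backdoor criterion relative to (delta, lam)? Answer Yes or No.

Backdoor paths from delta to lam (paths whose first edge points into delta):
  P1: delta <- gamma -> lam
  P2: delta <- gamma -> beta <- lam
Condition 1 (no descendant of delta in the set): holds — descendants of delta are {beta, lam}; none are in {gamma}.
Condition 2 (every backdoor path blocked by {gamma}):
  P1: blocked at fork node gamma ∈ conditioning set.
  P2: blocked at fork node gamma ∈ conditioning set.
{gamma} satisfies the backdoor criterion.

Yes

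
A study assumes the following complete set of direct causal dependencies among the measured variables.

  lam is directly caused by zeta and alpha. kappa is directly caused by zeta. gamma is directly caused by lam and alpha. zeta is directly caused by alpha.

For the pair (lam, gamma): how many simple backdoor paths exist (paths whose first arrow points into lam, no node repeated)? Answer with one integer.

2

A backdoor path from lam to gamma is any simple undirected path whose first edge points into lam (i.e. leaves lam via a parent).
Parents of lam: {alpha, zeta}.
Enumerating:
  P1: lam <- alpha -> gamma
  P2: lam <- zeta <- alpha -> gamma
That exhausts the simple backdoor paths. Count: 2.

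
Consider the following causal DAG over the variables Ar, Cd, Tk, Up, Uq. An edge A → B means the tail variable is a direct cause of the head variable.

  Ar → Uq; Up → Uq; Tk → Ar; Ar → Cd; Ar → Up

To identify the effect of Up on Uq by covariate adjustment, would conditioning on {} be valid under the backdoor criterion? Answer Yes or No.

No

Backdoor paths from Up to Uq (paths whose first edge points into Up):
  P1: Up <- Ar -> Uq
Condition 1 (no descendant of Up in the set): holds — descendants of Up are {Uq}; none are in {}.
Condition 2 (every backdoor path blocked by {}):
  P1: open — no interior node is in the conditioning set.
{} does not satisfy the backdoor criterion.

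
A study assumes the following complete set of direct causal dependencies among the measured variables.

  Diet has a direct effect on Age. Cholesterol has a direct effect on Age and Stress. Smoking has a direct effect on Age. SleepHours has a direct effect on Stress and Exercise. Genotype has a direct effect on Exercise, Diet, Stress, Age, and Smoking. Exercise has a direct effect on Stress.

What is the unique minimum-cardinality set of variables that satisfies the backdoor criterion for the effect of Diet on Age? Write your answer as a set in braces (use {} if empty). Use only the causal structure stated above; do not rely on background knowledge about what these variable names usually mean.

{Genotype}

Variables eligible for adjustment (non-descendants of Diet, excluding Diet and Age): {Cholesterol, Exercise, Genotype, SleepHours, Smoking, Stress}.
Backdoor paths from Diet to Age:
  P1: Diet <- Genotype -> Smoking -> Age
  P2: Diet <- Genotype -> Exercise <- SleepHours -> Stress <- Cholesterol -> Age
  P3: Diet <- Genotype -> Exercise -> Stress <- Cholesterol -> Age
  P4: Diet <- Genotype -> Age
  P5: Diet <- Genotype -> Stress <- Cholesterol -> Age
The empty set is not sufficient: P1 (Diet <- Genotype -> Smoking -> Age) has no collider blocking it and no conditioned non-collider, so it is open.
Try {Genotype}:
  P1: blocked at fork node Genotype ∈ conditioning set.
  P2: blocked at fork node Genotype ∈ conditioning set.
  P3: blocked at fork node Genotype ∈ conditioning set.
  P4: blocked at fork node Genotype ∈ conditioning set.
  P5: blocked at fork node Genotype ∈ conditioning set.
{Genotype} contains no descendant of Diet and blocks every backdoor path.
No other singleton works — e.g. {Cholesterol} leaves P1 open — so {Genotype} is the unique smallest valid adjustment set.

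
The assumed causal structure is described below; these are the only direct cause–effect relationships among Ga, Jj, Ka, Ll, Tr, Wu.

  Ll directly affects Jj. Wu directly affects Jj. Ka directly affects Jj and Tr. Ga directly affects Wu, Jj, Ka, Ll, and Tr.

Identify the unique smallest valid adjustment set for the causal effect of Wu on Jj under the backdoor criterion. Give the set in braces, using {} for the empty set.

{Ga}

Variables eligible for adjustment (non-descendants of Wu, excluding Wu and Jj): {Ga, Ka, Ll, Tr}.
Backdoor paths from Wu to Jj:
  P1: Wu <- Ga -> Ka -> Jj
  P2: Wu <- Ga -> Tr <- Ka -> Jj
  P3: Wu <- Ga -> Ll -> Jj
  P4: Wu <- Ga -> Jj
The empty set is not sufficient: P1 (Wu <- Ga -> Ka -> Jj) has no collider blocking it and no conditioned non-collider, so it is open.
Try {Ga}:
  P1: blocked at fork node Ga ∈ conditioning set.
  P2: blocked at fork node Ga ∈ conditioning set.
  P3: blocked at fork node Ga ∈ conditioning set.
  P4: blocked at fork node Ga ∈ conditioning set.
{Ga} contains no descendant of Wu and blocks every backdoor path.
No other singleton works — e.g. {Ka} leaves P3 open — so {Ga} is the unique smallest valid adjustment set.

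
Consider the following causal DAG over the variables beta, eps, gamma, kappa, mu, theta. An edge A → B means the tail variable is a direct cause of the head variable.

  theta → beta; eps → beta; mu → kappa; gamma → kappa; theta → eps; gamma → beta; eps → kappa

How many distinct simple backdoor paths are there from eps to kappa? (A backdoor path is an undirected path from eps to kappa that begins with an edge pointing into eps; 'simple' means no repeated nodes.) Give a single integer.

1

A backdoor path from eps to kappa is any simple undirected path whose first edge points into eps (i.e. leaves eps via a parent).
Parents of eps: {theta}.
Enumerating:
  P1: eps <- theta -> beta <- gamma -> kappa
That exhausts the simple backdoor paths. Count: 1.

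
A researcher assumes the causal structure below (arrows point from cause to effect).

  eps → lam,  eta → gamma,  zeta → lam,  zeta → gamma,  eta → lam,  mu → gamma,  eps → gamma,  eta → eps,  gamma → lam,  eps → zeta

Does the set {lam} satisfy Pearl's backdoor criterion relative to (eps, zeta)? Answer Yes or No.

Backdoor paths from eps to zeta (paths whose first edge points into eps):
  P1: eps <- eta -> gamma <- zeta
  P2: eps <- eta -> gamma -> lam <- zeta
  P3: eps <- eta -> lam <- zeta
  P4: eps <- eta -> lam <- gamma <- zeta
Condition 1 (no descendant of eps in the set): FAILS — lam is a descendant of eps.
Condition 2 (every backdoor path blocked by {lam}):
  P1: open — collider(s) gamma are conditioned on (or have a conditioned descendant) and no non-collider on the path is in the set.
  P2: open — collider(s) lam are conditioned on (or have a conditioned descendant) and no non-collider on the path is in the set.
  P3: open — collider(s) lam are conditioned on (or have a conditioned descendant) and no non-collider on the path is in the set.
  P4: open — collider(s) lam are conditioned on (or have a conditioned descendant) and no non-collider on the path is in the set.
{lam} does not satisfy the backdoor criterion.

No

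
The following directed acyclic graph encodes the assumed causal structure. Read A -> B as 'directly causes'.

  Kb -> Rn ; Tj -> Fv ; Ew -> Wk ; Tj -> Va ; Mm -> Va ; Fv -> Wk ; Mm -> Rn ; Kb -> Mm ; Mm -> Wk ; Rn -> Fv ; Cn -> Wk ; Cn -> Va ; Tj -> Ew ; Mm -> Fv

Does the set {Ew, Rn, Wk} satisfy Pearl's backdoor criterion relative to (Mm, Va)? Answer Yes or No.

No

Backdoor paths from Mm to Va (paths whose first edge points into Mm):
  P1: Mm <- Kb -> Rn -> Fv <- Tj -> Va
  P2: Mm <- Kb -> Rn -> Fv <- Tj -> Ew -> Wk <- Cn -> Va
  P3: Mm <- Kb -> Rn -> Fv -> Wk <- Cn -> Va
  P4: Mm <- Kb -> Rn -> Fv -> Wk <- Ew <- Tj -> Va
Condition 1 (no descendant of Mm in the set): FAILS — Rn and Wk are descendants of Mm.
Condition 2 (every backdoor path blocked by {Ew, Rn, Wk}):
  P1: blocked at chain node Rn ∈ conditioning set.
  P2: blocked at chain node Rn ∈ conditioning set.
  P3: blocked at chain node Rn ∈ conditioning set.
  P4: blocked at chain node Rn ∈ conditioning set.
{Ew, Rn, Wk} does not satisfy the backdoor criterion.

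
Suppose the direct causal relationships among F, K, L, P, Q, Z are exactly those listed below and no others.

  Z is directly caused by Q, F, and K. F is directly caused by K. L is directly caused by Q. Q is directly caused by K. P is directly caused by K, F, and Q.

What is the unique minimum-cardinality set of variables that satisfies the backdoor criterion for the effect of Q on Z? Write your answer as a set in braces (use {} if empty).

Variables eligible for adjustment (non-descendants of Q, excluding Q and Z): {F, K}.
Backdoor paths from Q to Z:
  P1: Q <- K -> F -> Z
  P2: Q <- K -> P <- F -> Z
  P3: Q <- K -> Z
The empty set is not sufficient: P1 (Q <- K -> F -> Z) has no collider blocking it and no conditioned non-collider, so it is open.
Try {K}:
  P1: blocked at fork node K ∈ conditioning set.
  P2: blocked at fork node K ∈ conditioning set.
  P3: blocked at fork node K ∈ conditioning set.
{K} contains no descendant of Q and blocks every backdoor path.
No other singleton works — e.g. {F} leaves P3 open — so {K} is the unique smallest valid adjustment set.

{K}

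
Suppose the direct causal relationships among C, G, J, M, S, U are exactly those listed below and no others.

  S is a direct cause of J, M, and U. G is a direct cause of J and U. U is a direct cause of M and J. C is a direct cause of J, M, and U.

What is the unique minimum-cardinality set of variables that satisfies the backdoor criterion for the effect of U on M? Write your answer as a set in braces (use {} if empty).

{C, S}

Variables eligible for adjustment (non-descendants of U, excluding U and M): {C, G, S}.
Backdoor paths from U to M:
  P1: U <- C -> M
  P2: U <- C -> J <- S -> M
  P3: U <- S -> M
  P4: U <- S -> J <- C -> M
  P5: U <- G -> J <- C -> M
  P6: U <- G -> J <- S -> M
The empty set is not sufficient: P1 (U <- C -> M) has no collider blocking it and no conditioned non-collider, so it is open.
Try {C, S}:
  P1: blocked at fork node C ∈ conditioning set.
  P2: blocked at fork node C ∈ conditioning set.
  P3: blocked at fork node S ∈ conditioning set.
  P4: blocked at fork node S ∈ conditioning set.
  P5: blocked at collider J (neither it nor any descendant is in the conditioning set).
  P6: blocked at collider J (neither it nor any descendant is in the conditioning set).
{C, S} contains no descendant of U and blocks every backdoor path.
Every element of {C, S} is needed (dropping C leaves P1 open; dropping S leaves P3 open), so no proper subset is valid.
Among all size-2 subsets of the eligible variables, only {C, S} blocks every backdoor path, so it is the unique smallest valid adjustment set.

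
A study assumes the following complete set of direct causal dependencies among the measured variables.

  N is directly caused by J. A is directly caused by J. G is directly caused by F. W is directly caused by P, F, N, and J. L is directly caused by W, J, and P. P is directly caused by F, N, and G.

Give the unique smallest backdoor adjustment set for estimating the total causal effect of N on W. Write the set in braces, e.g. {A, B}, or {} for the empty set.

Variables eligible for adjustment (non-descendants of N, excluding N and W): {A, F, G, J}.
Backdoor paths from N to W:
  P1: N <- J -> W
  P2: N <- J -> L <- P <- F -> W
  P3: N <- J -> L <- P <- G <- F -> W
  P4: N <- J -> L <- P -> W
  P5: N <- J -> L <- W
The empty set is not sufficient: P1 (N <- J -> W) has no collider blocking it and no conditioned non-collider, so it is open.
Try {J}:
  P1: blocked at fork node J ∈ conditioning set.
  P2: blocked at fork node J ∈ conditioning set.
  P3: blocked at fork node J ∈ conditioning set.
  P4: blocked at fork node J ∈ conditioning set.
  P5: blocked at fork node J ∈ conditioning set.
{J} contains no descendant of N and blocks every backdoor path.
No other singleton works — e.g. {F} leaves P1 open — so {J} is the unique smallest valid adjustment set.

{J}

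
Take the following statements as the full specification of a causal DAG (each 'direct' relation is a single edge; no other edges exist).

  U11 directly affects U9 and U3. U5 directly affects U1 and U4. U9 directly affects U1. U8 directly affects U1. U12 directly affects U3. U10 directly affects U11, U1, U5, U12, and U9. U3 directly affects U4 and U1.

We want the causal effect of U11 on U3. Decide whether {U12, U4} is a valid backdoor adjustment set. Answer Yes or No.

Backdoor paths from U11 to U3 (paths whose first edge points into U11):
  P1: U11 <- U10 -> U12 -> U3
  P2: U11 <- U10 -> U5 -> U4 <- U3
  P3: U11 <- U10 -> U5 -> U1 <- U3
  P4: U11 <- U10 -> U9 -> U1 <- U5 -> U4 <- U3
  P5: U11 <- U10 -> U9 -> U1 <- U3
  P6: U11 <- U10 -> U1 <- U5 -> U4 <- U3
  P7: U11 <- U10 -> U1 <- U3
Condition 1 (no descendant of U11 in the set): FAILS — U4 is a descendant of U11.
Condition 2 (every backdoor path blocked by {U12, U4}):
  P1: blocked at chain node U12 ∈ conditioning set.
  P2: open — collider(s) U4 are conditioned on (or have a conditioned descendant) and no non-collider on the path is in the set.
  P3: blocked at collider U1 (neither it nor any descendant is in the conditioning set).
  P4: blocked at collider U1 (neither it nor any descendant is in the conditioning set).
  P5: blocked at collider U1 (neither it nor any descendant is in the conditioning set).
  P6: blocked at collider U1 (neither it nor any descendant is in the conditioning set).
  P7: blocked at collider U1 (neither it nor any descendant is in the conditioning set).
{U12, U4} does not satisfy the backdoor criterion.

No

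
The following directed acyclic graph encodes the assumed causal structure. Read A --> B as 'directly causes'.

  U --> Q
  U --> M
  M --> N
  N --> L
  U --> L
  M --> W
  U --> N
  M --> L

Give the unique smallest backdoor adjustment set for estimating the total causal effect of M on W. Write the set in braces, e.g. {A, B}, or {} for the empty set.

Variables eligible for adjustment (non-descendants of M, excluding M and W): {Q, U}.
Backdoor paths from M to W:
  (none)
With no backdoor paths the empty set already satisfies the criterion, and it is trivially minimal.

{}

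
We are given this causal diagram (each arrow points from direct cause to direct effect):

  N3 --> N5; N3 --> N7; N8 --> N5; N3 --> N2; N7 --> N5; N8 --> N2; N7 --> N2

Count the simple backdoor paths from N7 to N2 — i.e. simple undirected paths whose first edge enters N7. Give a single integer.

A backdoor path from N7 to N2 is any simple undirected path whose first edge points into N7 (i.e. leaves N7 via a parent).
Parents of N7: {N3}.
Enumerating:
  P1: N7 <- N3 -> N2
  P2: N7 <- N3 -> N5 <- N8 -> N2
That exhausts the simple backdoor paths. Count: 2.

2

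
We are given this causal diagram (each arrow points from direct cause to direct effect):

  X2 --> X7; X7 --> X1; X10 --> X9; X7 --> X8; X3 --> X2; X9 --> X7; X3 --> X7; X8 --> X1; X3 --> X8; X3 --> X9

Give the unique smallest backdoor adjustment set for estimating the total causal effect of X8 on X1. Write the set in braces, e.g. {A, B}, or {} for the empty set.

Variables eligible for adjustment (non-descendants of X8, excluding X8 and X1): {X10, X2, X3, X7, X9}.
Backdoor paths from X8 to X1:
  P1: X8 <- X3 -> X2 -> X7 -> X1
  P2: X8 <- X3 -> X9 -> X7 -> X1
  P3: X8 <- X3 -> X7 -> X1
  P4: X8 <- X7 -> X1
The empty set is not sufficient: P1 (X8 <- X3 -> X2 -> X7 -> X1) has no collider blocking it and no conditioned non-collider, so it is open.
Try {X7}:
  P1: blocked at chain node X7 ∈ conditioning set.
  P2: blocked at chain node X7 ∈ conditioning set.
  P3: blocked at chain node X7 ∈ conditioning set.
  P4: blocked at fork node X7 ∈ conditioning set.
{X7} contains no descendant of X8 and blocks every backdoor path.
No other singleton works — e.g. {X3} leaves P4 open — so {X7} is the unique smallest valid adjustment set.

{X7}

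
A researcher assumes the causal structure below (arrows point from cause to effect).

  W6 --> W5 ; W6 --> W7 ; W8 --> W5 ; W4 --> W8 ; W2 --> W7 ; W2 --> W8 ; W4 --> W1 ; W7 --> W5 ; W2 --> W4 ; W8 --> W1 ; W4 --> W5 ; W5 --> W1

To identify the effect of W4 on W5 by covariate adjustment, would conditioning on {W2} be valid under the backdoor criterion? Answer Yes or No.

Backdoor paths from W4 to W5 (paths whose first edge points into W4):
  P1: W4 <- W2 -> W8 -> W5
  P2: W4 <- W2 -> W8 -> W1 <- W5
  P3: W4 <- W2 -> W7 <- W6 -> W5
  P4: W4 <- W2 -> W7 -> W5
Condition 1 (no descendant of W4 in the set): holds — descendants of W4 are {W1, W5, W8}; none are in {W2}.
Condition 2 (every backdoor path blocked by {W2}):
  P1: blocked at fork node W2 ∈ conditioning set.
  P2: blocked at fork node W2 ∈ conditioning set.
  P3: blocked at fork node W2 ∈ conditioning set.
  P4: blocked at fork node W2 ∈ conditioning set.
{W2} satisfies the backdoor criterion.

Yes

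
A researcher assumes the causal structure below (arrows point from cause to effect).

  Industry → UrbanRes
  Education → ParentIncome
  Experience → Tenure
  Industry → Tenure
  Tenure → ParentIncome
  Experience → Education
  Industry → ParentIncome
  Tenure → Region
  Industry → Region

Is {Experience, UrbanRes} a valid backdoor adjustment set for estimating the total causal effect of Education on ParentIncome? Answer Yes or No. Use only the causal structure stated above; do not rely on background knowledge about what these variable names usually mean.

Yes

Backdoor paths from Education to ParentIncome (paths whose first edge points into Education):
  P1: Education <- Experience -> Tenure <- Industry -> ParentIncome
  P2: Education <- Experience -> Tenure -> Region <- Industry -> ParentIncome
  P3: Education <- Experience -> Tenure -> ParentIncome
Condition 1 (no descendant of Education in the set): holds — descendants of Education are {ParentIncome}; none are in {Experience, UrbanRes}.
Condition 2 (every backdoor path blocked by {Experience, UrbanRes}):
  P1: blocked at fork node Experience ∈ conditioning set.
  P2: blocked at fork node Experience ∈ conditioning set.
  P3: blocked at fork node Experience ∈ conditioning set.
{Experience, UrbanRes} satisfies the backdoor criterion.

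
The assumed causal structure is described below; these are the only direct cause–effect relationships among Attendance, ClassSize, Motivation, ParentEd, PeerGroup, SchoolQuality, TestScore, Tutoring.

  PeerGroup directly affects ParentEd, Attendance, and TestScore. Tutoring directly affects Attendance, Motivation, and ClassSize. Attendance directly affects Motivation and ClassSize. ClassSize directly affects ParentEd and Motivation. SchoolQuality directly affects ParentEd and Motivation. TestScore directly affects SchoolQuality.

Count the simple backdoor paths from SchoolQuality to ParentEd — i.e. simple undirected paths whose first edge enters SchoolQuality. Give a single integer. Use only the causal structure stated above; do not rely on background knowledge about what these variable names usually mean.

6

A backdoor path from SchoolQuality to ParentEd is any simple undirected path whose first edge points into SchoolQuality (i.e. leaves SchoolQuality via a parent).
Parents of SchoolQuality: {TestScore}.
Enumerating:
  P1: SchoolQuality <- TestScore <- PeerGroup -> Attendance <- Tutoring -> ClassSize -> ParentEd
  P2: SchoolQuality <- TestScore <- PeerGroup -> Attendance <- Tutoring -> Motivation <- ClassSize -> ParentEd
  P3: SchoolQuality <- TestScore <- PeerGroup -> Attendance -> ClassSize -> ParentEd
  P4: SchoolQuality <- TestScore <- PeerGroup -> Attendance -> Motivation <- Tutoring -> ClassSize -> ParentEd
  P5: SchoolQuality <- TestScore <- PeerGroup -> Attendance -> Motivation <- ClassSize -> ParentEd
  P6: SchoolQuality <- TestScore <- PeerGroup -> ParentEd
That exhausts the simple backdoor paths. Count: 6.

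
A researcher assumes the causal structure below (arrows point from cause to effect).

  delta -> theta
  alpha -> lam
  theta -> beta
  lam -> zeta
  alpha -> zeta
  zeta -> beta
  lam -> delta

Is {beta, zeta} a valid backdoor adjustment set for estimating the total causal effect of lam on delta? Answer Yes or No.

Backdoor paths from lam to delta (paths whose first edge points into lam):
  P1: lam <- alpha -> zeta -> beta <- theta <- delta
Condition 1 (no descendant of lam in the set): FAILS — beta and zeta are descendants of lam.
Condition 2 (every backdoor path blocked by {beta, zeta}):
  P1: blocked at chain node zeta ∈ conditioning set.
{beta, zeta} does not satisfy the backdoor criterion.

No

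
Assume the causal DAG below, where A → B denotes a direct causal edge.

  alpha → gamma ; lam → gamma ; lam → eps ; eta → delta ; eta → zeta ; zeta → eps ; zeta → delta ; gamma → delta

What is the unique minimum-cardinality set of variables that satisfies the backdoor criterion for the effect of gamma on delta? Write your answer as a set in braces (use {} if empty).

Variables eligible for adjustment (non-descendants of gamma, excluding gamma and delta): {alpha, eps, eta, lam, zeta}.
Backdoor paths from gamma to delta:
  P1: gamma <- lam -> eps <- zeta <- eta -> delta
  P2: gamma <- lam -> eps <- zeta -> delta
Each backdoor path contains an unconditioned collider, so every path is already blocked with the empty conditioning set:
  P1: blocked at collider eps (neither it nor any descendant is in the conditioning set).
  P2: blocked at collider eps (neither it nor any descendant is in the conditioning set).
The empty set is therefore the unique smallest valid set.

{}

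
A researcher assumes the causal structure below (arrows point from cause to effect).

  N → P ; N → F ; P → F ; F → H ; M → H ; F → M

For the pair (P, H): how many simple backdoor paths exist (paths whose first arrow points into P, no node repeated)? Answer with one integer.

A backdoor path from P to H is any simple undirected path whose first edge points into P (i.e. leaves P via a parent).
Parents of P: {N}.
Enumerating:
  P1: P <- N -> F -> M -> H
  P2: P <- N -> F -> H
That exhausts the simple backdoor paths. Count: 2.

2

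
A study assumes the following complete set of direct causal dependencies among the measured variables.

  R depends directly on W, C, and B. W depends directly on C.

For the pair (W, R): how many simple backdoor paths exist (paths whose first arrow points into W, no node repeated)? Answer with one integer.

1

A backdoor path from W to R is any simple undirected path whose first edge points into W (i.e. leaves W via a parent).
Parents of W: {C}.
Enumerating:
  P1: W <- C -> R
That exhausts the simple backdoor paths. Count: 1.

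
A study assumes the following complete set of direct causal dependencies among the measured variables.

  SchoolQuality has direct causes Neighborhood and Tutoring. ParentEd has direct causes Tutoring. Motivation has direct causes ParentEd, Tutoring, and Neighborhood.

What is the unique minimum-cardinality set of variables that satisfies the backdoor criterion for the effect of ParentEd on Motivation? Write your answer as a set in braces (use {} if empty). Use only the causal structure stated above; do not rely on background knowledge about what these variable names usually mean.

Variables eligible for adjustment (non-descendants of ParentEd, excluding ParentEd and Motivation): {Neighborhood, SchoolQuality, Tutoring}.
Backdoor paths from ParentEd to Motivation:
  P1: ParentEd <- Tutoring -> SchoolQuality <- Neighborhood -> Motivation
  P2: ParentEd <- Tutoring -> Motivation
The empty set is not sufficient: P2 (ParentEd <- Tutoring -> Motivation) has no collider blocking it and no conditioned non-collider, so it is open.
Try {Tutoring}:
  P1: blocked at fork node Tutoring ∈ conditioning set.
  P2: blocked at fork node Tutoring ∈ conditioning set.
{Tutoring} contains no descendant of ParentEd and blocks every backdoor path.
No other singleton works — e.g. {Neighborhood} leaves P2 open — so {Tutoring} is the unique smallest valid adjustment set.

{Tutoring}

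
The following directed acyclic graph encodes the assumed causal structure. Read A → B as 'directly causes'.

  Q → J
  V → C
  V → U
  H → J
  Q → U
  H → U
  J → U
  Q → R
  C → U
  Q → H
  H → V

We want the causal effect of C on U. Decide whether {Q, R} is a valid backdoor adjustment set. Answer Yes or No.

Backdoor paths from C to U (paths whose first edge points into C):
  P1: C <- V <- H <- Q -> J -> U
  P2: C <- V <- H <- Q -> U
  P3: C <- V <- H -> J <- Q -> U
  P4: C <- V <- H -> J -> U
  P5: C <- V <- H -> U
  P6: C <- V -> U
Condition 1 (no descendant of C in the set): holds — descendants of C are {U}; none are in {Q, R}.
Condition 2 (every backdoor path blocked by {Q, R}):
  P1: blocked at fork node Q ∈ conditioning set.
  P2: blocked at fork node Q ∈ conditioning set.
  P3: blocked at collider J (neither it nor any descendant is in the conditioning set).
  P4: open — no interior node is in the conditioning set.
  P5: open — no interior node is in the conditioning set.
  P6: open — no interior node is in the conditioning set.
{Q, R} does not satisfy the backdoor criterion.

No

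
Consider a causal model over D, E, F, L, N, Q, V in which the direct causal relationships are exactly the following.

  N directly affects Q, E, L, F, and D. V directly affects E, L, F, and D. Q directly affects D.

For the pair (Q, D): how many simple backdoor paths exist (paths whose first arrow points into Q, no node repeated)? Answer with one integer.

4

A backdoor path from Q to D is any simple undirected path whose first edge points into Q (i.e. leaves Q via a parent).
Parents of Q: {N}.
Enumerating:
  P1: Q <- N -> E <- V -> D
  P2: Q <- N -> F <- V -> D
  P3: Q <- N -> D
  P4: Q <- N -> L <- V -> D
That exhausts the simple backdoor paths. Count: 4.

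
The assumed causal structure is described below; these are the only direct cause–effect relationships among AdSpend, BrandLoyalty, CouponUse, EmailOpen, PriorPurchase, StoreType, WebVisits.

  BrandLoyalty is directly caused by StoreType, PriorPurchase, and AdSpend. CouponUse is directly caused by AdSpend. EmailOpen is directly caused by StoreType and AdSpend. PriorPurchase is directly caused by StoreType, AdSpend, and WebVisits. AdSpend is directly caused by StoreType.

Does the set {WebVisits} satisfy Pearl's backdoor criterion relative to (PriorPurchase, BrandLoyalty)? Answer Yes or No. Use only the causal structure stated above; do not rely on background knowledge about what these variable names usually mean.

No

Backdoor paths from PriorPurchase to BrandLoyalty (paths whose first edge points into PriorPurchase):
  P1: PriorPurchase <- StoreType -> AdSpend -> BrandLoyalty
  P2: PriorPurchase <- StoreType -> EmailOpen <- AdSpend -> BrandLoyalty
  P3: PriorPurchase <- StoreType -> BrandLoyalty
  P4: PriorPurchase <- AdSpend <- StoreType -> BrandLoyalty
  P5: PriorPurchase <- AdSpend -> EmailOpen <- StoreType -> BrandLoyalty
  P6: PriorPurchase <- AdSpend -> BrandLoyalty
Condition 1 (no descendant of PriorPurchase in the set): holds — descendants of PriorPurchase are {BrandLoyalty}; none are in {WebVisits}.
Condition 2 (every backdoor path blocked by {WebVisits}):
  P1: open — no interior node is in the conditioning set.
  P2: blocked at collider EmailOpen (neither it nor any descendant is in the conditioning set).
  P3: open — no interior node is in the conditioning set.
  P4: open — no interior node is in the conditioning set.
  P5: blocked at collider EmailOpen (neither it nor any descendant is in the conditioning set).
  P6: open — no interior node is in the conditioning set.
{WebVisits} does not satisfy the backdoor criterion.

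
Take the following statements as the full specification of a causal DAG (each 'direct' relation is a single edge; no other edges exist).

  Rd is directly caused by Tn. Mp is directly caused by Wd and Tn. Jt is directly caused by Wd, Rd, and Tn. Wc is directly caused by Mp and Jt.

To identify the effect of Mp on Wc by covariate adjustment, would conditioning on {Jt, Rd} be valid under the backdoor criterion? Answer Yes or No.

Backdoor paths from Mp to Wc (paths whose first edge points into Mp):
  P1: Mp <- Tn -> Rd -> Jt -> Wc
  P2: Mp <- Tn -> Jt -> Wc
  P3: Mp <- Wd -> Jt -> Wc
Condition 1 (no descendant of Mp in the set): holds — descendants of Mp are {Wc}; none are in {Jt, Rd}.
Condition 2 (every backdoor path blocked by {Jt, Rd}):
  P1: blocked at chain node Rd ∈ conditioning set.
  P2: blocked at chain node Jt ∈ conditioning set.
  P3: blocked at chain node Jt ∈ conditioning set.
{Jt, Rd} satisfies the backdoor criterion.

Yes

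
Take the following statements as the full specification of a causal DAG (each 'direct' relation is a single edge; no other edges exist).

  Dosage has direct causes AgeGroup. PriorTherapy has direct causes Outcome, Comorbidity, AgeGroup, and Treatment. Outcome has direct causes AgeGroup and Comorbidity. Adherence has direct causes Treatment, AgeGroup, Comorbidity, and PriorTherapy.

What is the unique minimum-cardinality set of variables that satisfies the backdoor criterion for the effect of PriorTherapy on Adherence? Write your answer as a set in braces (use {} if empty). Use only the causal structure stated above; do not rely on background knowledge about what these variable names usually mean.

{AgeGroup, Comorbidity, Treatment}

Variables eligible for adjustment (non-descendants of PriorTherapy, excluding PriorTherapy and Adherence): {AgeGroup, Comorbidity, Dosage, Outcome, Treatment}.
Backdoor paths from PriorTherapy to Adherence:
  P1: PriorTherapy <- Comorbidity -> Outcome <- AgeGroup -> Adherence
  P2: PriorTherapy <- Comorbidity -> Adherence
  P3: PriorTherapy <- AgeGroup -> Outcome <- Comorbidity -> Adherence
  P4: PriorTherapy <- AgeGroup -> Adherence
  P5: PriorTherapy <- Outcome <- Comorbidity -> Adherence
  P6: PriorTherapy <- Outcome <- AgeGroup -> Adherence
  P7: PriorTherapy <- Treatment -> Adherence
The empty set is not sufficient: P2 (PriorTherapy <- Comorbidity -> Adherence) has no collider blocking it and no conditioned non-collider, so it is open.
Try {AgeGroup, Comorbidity, Treatment}:
  P1: blocked at fork node Comorbidity ∈ conditioning set.
  P2: blocked at fork node Comorbidity ∈ conditioning set.
  P3: blocked at fork node AgeGroup ∈ conditioning set.
  P4: blocked at fork node AgeGroup ∈ conditioning set.
  P5: blocked at fork node Comorbidity ∈ conditioning set.
  P6: blocked at fork node AgeGroup ∈ conditioning set.
  P7: blocked at fork node Treatment ∈ conditioning set.
{AgeGroup, Comorbidity, Treatment} contains no descendant of PriorTherapy and blocks every backdoor path.
Every element of {AgeGroup, Comorbidity, Treatment} is needed (dropping AgeGroup leaves P4 open; dropping Comorbidity leaves P2 open; dropping Treatment leaves P7 open), so no proper subset is valid.
Among all size-3 subsets of the eligible variables, only {AgeGroup, Comorbidity, Treatment} blocks every backdoor path, so it is the unique smallest valid adjustment set.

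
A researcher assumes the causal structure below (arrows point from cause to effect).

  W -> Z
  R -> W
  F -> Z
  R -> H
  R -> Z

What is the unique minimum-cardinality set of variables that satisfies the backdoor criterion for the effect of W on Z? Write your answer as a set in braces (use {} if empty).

Variables eligible for adjustment (non-descendants of W, excluding W and Z): {F, H, R}.
Backdoor paths from W to Z:
  P1: W <- R -> Z
The empty set is not sufficient: P1 (W <- R -> Z) has no collider blocking it and no conditioned non-collider, so it is open.
Try {R}:
  P1: blocked at fork node R ∈ conditioning set.
{R} contains no descendant of W and blocks every backdoor path.
No other singleton works — e.g. {H} leaves P1 open — so {R} is the unique smallest valid adjustment set.

{R}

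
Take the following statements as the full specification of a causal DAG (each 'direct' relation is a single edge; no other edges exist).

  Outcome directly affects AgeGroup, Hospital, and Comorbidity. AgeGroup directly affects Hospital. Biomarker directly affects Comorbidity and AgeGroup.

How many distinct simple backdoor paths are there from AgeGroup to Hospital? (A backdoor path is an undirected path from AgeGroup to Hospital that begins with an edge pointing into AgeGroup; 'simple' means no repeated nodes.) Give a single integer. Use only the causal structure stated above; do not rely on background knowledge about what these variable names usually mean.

A backdoor path from AgeGroup to Hospital is any simple undirected path whose first edge points into AgeGroup (i.e. leaves AgeGroup via a parent).
Parents of AgeGroup: {Biomarker, Outcome}.
Enumerating:
  P1: AgeGroup <- Outcome -> Hospital
  P2: AgeGroup <- Biomarker -> Comorbidity <- Outcome -> Hospital
That exhausts the simple backdoor paths. Count: 2.

2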